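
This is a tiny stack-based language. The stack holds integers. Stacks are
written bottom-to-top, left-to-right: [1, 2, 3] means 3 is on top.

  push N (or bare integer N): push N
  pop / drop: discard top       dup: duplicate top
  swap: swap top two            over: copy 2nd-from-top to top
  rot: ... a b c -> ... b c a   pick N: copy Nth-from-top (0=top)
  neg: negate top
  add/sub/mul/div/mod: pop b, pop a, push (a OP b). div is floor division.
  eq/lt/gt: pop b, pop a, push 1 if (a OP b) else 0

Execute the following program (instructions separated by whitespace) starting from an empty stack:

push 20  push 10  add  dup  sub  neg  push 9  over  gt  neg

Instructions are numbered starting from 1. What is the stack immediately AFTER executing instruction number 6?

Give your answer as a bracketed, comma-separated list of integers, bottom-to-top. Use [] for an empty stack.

Step 1 ('push 20'): [20]
Step 2 ('push 10'): [20, 10]
Step 3 ('add'): [30]
Step 4 ('dup'): [30, 30]
Step 5 ('sub'): [0]
Step 6 ('neg'): [0]

Answer: [0]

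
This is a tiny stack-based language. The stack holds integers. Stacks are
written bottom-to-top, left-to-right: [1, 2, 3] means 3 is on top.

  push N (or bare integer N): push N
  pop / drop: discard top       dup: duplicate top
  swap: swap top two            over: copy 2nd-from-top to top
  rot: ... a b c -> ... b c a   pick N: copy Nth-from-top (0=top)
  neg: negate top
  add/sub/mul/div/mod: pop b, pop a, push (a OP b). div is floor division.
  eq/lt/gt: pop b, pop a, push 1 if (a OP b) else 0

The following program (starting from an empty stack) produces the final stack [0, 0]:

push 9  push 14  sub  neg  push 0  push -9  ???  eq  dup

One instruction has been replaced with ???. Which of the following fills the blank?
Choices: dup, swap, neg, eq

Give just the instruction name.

Stack before ???: [5, 0, -9]
Stack after ???:  [5, 0]
Checking each choice:
  dup: produces [5, 0, 1, 1]
  swap: produces [5, 0, 0]
  neg: produces [5, 0, 0]
  eq: MATCH


Answer: eq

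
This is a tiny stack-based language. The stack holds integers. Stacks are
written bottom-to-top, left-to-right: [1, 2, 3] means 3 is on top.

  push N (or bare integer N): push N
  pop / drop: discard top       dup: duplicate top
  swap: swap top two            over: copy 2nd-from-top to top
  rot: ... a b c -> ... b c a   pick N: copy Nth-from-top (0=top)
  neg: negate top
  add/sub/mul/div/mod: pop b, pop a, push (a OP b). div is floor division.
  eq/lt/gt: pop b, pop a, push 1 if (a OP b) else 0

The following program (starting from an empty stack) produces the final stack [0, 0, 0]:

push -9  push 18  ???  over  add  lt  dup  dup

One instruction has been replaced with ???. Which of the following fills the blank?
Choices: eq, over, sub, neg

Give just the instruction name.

Stack before ???: [-9, 18]
Stack after ???:  [-9, -18]
Checking each choice:
  eq: stack underflow (need 2, have 1)
  over: produces [-9, 0, 0, 0]
  sub: stack underflow (need 2, have 1)
  neg: MATCH


Answer: neg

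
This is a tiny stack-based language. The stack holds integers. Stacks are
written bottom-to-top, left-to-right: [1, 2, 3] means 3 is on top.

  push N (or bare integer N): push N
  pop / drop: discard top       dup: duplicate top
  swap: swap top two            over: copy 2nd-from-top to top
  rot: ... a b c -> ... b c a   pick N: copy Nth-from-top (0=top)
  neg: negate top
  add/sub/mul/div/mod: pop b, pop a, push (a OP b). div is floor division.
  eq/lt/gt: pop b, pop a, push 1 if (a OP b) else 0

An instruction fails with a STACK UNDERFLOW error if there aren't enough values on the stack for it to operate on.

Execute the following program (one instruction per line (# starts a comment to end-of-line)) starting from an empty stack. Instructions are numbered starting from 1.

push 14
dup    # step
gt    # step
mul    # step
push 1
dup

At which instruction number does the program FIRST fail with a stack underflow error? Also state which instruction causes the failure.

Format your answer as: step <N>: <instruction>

Step 1 ('push 14'): stack = [14], depth = 1
Step 2 ('dup'): stack = [14, 14], depth = 2
Step 3 ('gt'): stack = [0], depth = 1
Step 4 ('mul'): needs 2 value(s) but depth is 1 — STACK UNDERFLOW

Answer: step 4: mul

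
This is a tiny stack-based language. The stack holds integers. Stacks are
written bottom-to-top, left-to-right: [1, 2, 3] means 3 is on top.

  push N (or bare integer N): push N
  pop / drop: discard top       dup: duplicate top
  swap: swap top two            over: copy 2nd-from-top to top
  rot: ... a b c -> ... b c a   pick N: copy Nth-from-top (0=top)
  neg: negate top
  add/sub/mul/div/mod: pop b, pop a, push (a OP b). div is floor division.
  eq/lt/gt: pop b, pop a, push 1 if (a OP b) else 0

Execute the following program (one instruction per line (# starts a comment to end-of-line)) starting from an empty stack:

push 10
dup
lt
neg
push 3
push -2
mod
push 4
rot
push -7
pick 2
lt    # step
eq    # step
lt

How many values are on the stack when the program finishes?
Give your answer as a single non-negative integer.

After 'push 10': stack = [10] (depth 1)
After 'dup': stack = [10, 10] (depth 2)
After 'lt': stack = [0] (depth 1)
After 'neg': stack = [0] (depth 1)
After 'push 3': stack = [0, 3] (depth 2)
After 'push -2': stack = [0, 3, -2] (depth 3)
After 'mod': stack = [0, -1] (depth 2)
After 'push 4': stack = [0, -1, 4] (depth 3)
After 'rot': stack = [-1, 4, 0] (depth 3)
After 'push -7': stack = [-1, 4, 0, -7] (depth 4)
After 'pick 2': stack = [-1, 4, 0, -7, 4] (depth 5)
After 'lt': stack = [-1, 4, 0, 1] (depth 4)
After 'eq': stack = [-1, 4, 0] (depth 3)
After 'lt': stack = [-1, 0] (depth 2)

Answer: 2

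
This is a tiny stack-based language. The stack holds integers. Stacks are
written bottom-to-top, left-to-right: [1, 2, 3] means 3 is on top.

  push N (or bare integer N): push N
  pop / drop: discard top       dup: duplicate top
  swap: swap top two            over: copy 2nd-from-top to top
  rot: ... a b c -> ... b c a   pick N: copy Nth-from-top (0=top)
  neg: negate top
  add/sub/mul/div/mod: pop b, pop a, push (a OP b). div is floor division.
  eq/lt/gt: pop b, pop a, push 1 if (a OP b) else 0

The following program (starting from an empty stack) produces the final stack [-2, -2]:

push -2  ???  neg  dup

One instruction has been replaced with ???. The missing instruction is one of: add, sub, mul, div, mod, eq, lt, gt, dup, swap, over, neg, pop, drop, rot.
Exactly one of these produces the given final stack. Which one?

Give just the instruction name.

Stack before ???: [-2]
Stack after ???:  [2]
The instruction that transforms [-2] -> [2] is: neg

Answer: neg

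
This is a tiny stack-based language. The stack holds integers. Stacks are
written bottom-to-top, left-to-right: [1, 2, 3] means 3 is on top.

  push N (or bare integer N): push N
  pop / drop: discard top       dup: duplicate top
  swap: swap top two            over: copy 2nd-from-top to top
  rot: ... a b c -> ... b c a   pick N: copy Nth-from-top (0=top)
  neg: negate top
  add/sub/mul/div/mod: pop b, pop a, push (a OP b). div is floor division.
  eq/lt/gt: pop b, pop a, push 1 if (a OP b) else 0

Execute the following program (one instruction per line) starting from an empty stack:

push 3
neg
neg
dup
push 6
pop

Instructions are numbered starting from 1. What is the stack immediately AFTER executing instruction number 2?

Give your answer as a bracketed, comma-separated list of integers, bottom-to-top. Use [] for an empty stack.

Step 1 ('push 3'): [3]
Step 2 ('neg'): [-3]

Answer: [-3]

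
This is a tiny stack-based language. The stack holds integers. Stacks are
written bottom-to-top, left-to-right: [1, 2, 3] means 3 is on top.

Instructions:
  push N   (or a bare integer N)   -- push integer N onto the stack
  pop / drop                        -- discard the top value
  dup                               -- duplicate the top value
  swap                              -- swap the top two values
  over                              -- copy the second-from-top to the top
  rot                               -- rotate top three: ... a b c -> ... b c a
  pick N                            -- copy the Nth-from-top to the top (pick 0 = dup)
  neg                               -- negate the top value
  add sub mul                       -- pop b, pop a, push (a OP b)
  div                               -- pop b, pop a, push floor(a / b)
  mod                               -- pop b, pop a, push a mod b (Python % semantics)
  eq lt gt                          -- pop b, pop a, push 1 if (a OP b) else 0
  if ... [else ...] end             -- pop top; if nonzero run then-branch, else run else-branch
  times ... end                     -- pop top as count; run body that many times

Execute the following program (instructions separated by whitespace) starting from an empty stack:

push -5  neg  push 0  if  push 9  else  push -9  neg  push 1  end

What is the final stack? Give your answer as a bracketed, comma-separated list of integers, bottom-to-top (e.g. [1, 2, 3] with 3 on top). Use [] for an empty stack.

Answer: [5, 9, 1]

Derivation:
After 'push -5': [-5]
After 'neg': [5]
After 'push 0': [5, 0]
After 'if': [5]
After 'push -9': [5, -9]
After 'neg': [5, 9]
After 'push 1': [5, 9, 1]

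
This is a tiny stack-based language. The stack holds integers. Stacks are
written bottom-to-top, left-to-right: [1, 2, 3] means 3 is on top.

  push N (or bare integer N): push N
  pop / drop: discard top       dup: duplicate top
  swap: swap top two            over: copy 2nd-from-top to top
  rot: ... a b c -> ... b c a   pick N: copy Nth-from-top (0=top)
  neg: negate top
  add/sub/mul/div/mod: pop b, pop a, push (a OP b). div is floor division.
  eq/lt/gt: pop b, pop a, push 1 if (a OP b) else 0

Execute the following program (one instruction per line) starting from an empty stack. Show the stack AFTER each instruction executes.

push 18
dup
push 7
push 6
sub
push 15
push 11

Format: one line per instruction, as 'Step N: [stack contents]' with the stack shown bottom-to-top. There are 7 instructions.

Step 1: [18]
Step 2: [18, 18]
Step 3: [18, 18, 7]
Step 4: [18, 18, 7, 6]
Step 5: [18, 18, 1]
Step 6: [18, 18, 1, 15]
Step 7: [18, 18, 1, 15, 11]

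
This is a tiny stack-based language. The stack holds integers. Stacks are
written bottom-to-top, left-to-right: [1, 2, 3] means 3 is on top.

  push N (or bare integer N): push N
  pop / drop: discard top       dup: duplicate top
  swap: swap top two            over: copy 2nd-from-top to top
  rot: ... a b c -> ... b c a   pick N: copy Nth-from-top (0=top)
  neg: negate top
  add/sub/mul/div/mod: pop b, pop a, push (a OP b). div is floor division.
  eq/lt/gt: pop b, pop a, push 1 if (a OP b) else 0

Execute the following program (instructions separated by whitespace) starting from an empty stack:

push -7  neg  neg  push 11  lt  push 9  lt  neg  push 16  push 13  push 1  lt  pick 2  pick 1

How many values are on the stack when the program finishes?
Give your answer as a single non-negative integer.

Answer: 5

Derivation:
After 'push -7': stack = [-7] (depth 1)
After 'neg': stack = [7] (depth 1)
After 'neg': stack = [-7] (depth 1)
After 'push 11': stack = [-7, 11] (depth 2)
After 'lt': stack = [1] (depth 1)
After 'push 9': stack = [1, 9] (depth 2)
After 'lt': stack = [1] (depth 1)
After 'neg': stack = [-1] (depth 1)
After 'push 16': stack = [-1, 16] (depth 2)
After 'push 13': stack = [-1, 16, 13] (depth 3)
After 'push 1': stack = [-1, 16, 13, 1] (depth 4)
After 'lt': stack = [-1, 16, 0] (depth 3)
After 'pick 2': stack = [-1, 16, 0, -1] (depth 4)
After 'pick 1': stack = [-1, 16, 0, -1, 0] (depth 5)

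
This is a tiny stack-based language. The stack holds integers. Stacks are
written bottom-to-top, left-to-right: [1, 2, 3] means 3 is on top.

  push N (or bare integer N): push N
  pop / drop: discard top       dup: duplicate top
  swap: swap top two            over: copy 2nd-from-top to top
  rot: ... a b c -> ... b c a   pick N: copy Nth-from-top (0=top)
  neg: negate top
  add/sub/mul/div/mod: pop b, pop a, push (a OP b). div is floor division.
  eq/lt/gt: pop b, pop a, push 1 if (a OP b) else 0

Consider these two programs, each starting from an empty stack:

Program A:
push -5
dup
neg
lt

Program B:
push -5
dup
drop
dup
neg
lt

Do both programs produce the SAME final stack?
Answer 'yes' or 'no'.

Answer: yes

Derivation:
Program A trace:
  After 'push -5': [-5]
  After 'dup': [-5, -5]
  After 'neg': [-5, 5]
  After 'lt': [1]
Program A final stack: [1]

Program B trace:
  After 'push -5': [-5]
  After 'dup': [-5, -5]
  After 'drop': [-5]
  After 'dup': [-5, -5]
  After 'neg': [-5, 5]
  After 'lt': [1]
Program B final stack: [1]
Same: yes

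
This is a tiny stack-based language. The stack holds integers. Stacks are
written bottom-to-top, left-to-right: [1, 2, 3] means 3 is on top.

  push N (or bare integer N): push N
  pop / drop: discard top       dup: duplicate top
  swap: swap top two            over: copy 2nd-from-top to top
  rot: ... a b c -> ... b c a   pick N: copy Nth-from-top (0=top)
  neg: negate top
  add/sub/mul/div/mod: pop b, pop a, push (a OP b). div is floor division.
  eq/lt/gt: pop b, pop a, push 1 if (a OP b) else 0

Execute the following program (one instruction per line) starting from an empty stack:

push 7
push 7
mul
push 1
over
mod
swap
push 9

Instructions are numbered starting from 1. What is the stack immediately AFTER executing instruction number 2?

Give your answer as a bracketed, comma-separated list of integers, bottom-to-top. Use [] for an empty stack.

Answer: [7, 7]

Derivation:
Step 1 ('push 7'): [7]
Step 2 ('push 7'): [7, 7]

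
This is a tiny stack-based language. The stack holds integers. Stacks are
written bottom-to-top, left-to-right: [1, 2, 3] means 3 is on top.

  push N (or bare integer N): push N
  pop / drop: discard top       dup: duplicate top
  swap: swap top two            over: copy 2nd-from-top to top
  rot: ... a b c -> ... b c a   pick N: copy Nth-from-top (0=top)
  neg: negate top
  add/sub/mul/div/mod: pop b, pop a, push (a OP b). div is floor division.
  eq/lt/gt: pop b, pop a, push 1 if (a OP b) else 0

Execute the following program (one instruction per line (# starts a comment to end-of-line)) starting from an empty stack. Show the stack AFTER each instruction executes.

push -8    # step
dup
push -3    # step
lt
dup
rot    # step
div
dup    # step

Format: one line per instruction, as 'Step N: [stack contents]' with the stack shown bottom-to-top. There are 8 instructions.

Step 1: [-8]
Step 2: [-8, -8]
Step 3: [-8, -8, -3]
Step 4: [-8, 1]
Step 5: [-8, 1, 1]
Step 6: [1, 1, -8]
Step 7: [1, -1]
Step 8: [1, -1, -1]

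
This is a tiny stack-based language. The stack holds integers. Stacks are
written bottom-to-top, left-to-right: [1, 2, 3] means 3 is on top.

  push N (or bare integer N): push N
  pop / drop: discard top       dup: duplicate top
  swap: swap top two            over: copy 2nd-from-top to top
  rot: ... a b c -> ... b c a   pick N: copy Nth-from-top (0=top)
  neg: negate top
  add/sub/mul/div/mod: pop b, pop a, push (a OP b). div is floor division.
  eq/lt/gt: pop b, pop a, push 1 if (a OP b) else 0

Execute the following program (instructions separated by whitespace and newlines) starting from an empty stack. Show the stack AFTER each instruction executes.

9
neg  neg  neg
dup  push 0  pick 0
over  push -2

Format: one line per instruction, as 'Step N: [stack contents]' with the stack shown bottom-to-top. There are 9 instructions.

Step 1: [9]
Step 2: [-9]
Step 3: [9]
Step 4: [-9]
Step 5: [-9, -9]
Step 6: [-9, -9, 0]
Step 7: [-9, -9, 0, 0]
Step 8: [-9, -9, 0, 0, 0]
Step 9: [-9, -9, 0, 0, 0, -2]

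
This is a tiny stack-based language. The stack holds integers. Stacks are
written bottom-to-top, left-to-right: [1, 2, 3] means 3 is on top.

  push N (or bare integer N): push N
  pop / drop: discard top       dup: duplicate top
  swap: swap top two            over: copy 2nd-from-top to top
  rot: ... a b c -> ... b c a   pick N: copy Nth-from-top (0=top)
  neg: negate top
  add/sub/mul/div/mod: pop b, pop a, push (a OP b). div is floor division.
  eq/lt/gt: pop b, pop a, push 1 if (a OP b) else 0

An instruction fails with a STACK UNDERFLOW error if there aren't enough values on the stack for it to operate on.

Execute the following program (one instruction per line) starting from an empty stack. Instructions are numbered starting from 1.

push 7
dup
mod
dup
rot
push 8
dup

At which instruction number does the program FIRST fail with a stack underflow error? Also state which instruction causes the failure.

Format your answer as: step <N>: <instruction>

Step 1 ('push 7'): stack = [7], depth = 1
Step 2 ('dup'): stack = [7, 7], depth = 2
Step 3 ('mod'): stack = [0], depth = 1
Step 4 ('dup'): stack = [0, 0], depth = 2
Step 5 ('rot'): needs 3 value(s) but depth is 2 — STACK UNDERFLOW

Answer: step 5: rot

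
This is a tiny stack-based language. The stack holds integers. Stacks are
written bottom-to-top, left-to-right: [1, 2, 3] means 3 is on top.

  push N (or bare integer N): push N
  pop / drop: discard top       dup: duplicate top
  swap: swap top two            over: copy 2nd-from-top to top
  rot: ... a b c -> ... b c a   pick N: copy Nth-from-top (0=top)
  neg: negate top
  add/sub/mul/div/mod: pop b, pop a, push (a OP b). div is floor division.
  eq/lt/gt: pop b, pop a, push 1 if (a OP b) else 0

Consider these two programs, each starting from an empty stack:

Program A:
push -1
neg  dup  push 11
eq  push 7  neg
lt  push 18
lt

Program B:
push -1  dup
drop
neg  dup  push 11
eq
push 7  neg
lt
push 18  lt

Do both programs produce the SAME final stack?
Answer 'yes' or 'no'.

Answer: yes

Derivation:
Program A trace:
  After 'push -1': [-1]
  After 'neg': [1]
  After 'dup': [1, 1]
  After 'push 11': [1, 1, 11]
  After 'eq': [1, 0]
  After 'push 7': [1, 0, 7]
  After 'neg': [1, 0, -7]
  After 'lt': [1, 0]
  After 'push 18': [1, 0, 18]
  After 'lt': [1, 1]
Program A final stack: [1, 1]

Program B trace:
  After 'push -1': [-1]
  After 'dup': [-1, -1]
  After 'drop': [-1]
  After 'neg': [1]
  After 'dup': [1, 1]
  After 'push 11': [1, 1, 11]
  After 'eq': [1, 0]
  After 'push 7': [1, 0, 7]
  After 'neg': [1, 0, -7]
  After 'lt': [1, 0]
  After 'push 18': [1, 0, 18]
  After 'lt': [1, 1]
Program B final stack: [1, 1]
Same: yes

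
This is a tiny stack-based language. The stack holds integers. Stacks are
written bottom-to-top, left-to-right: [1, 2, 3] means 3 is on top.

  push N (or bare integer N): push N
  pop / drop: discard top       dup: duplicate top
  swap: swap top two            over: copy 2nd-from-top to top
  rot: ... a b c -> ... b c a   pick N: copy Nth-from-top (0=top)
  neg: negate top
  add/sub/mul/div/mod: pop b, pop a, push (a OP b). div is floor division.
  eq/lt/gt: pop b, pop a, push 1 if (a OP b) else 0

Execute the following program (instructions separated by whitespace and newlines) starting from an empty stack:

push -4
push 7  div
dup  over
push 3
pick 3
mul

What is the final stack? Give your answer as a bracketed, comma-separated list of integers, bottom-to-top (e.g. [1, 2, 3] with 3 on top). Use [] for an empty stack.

After 'push -4': [-4]
After 'push 7': [-4, 7]
After 'div': [-1]
After 'dup': [-1, -1]
After 'over': [-1, -1, -1]
After 'push 3': [-1, -1, -1, 3]
After 'pick 3': [-1, -1, -1, 3, -1]
After 'mul': [-1, -1, -1, -3]

Answer: [-1, -1, -1, -3]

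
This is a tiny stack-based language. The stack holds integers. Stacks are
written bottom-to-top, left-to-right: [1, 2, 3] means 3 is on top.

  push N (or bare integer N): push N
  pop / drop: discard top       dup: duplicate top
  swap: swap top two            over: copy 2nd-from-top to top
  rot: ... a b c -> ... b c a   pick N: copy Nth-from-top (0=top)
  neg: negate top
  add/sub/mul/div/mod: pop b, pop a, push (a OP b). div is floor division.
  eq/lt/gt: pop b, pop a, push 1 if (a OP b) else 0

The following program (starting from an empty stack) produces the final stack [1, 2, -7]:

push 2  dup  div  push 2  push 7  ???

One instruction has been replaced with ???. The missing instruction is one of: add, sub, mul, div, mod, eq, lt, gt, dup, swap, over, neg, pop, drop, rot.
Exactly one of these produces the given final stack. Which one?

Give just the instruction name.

Stack before ???: [1, 2, 7]
Stack after ???:  [1, 2, -7]
The instruction that transforms [1, 2, 7] -> [1, 2, -7] is: neg

Answer: neg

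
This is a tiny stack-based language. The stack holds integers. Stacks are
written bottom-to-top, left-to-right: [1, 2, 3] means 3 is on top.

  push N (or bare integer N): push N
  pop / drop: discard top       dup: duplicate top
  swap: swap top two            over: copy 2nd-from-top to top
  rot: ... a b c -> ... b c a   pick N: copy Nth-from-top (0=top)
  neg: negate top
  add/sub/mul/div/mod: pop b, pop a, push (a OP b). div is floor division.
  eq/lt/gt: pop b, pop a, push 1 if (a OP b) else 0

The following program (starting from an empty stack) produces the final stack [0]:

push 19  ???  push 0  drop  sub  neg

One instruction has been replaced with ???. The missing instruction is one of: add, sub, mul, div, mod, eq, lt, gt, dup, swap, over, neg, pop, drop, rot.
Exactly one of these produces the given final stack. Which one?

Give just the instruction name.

Stack before ???: [19]
Stack after ???:  [19, 19]
The instruction that transforms [19] -> [19, 19] is: dup

Answer: dup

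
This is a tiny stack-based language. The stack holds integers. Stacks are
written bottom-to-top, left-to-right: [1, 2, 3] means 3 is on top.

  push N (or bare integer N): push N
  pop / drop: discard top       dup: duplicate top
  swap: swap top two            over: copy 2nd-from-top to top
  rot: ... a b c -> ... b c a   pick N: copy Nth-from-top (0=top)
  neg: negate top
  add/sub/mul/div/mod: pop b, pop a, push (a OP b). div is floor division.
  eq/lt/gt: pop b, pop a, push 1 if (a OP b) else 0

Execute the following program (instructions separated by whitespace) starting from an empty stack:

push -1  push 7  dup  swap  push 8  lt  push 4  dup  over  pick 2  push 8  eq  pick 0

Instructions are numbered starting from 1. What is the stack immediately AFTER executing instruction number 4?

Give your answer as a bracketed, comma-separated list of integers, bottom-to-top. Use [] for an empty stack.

Step 1 ('push -1'): [-1]
Step 2 ('push 7'): [-1, 7]
Step 3 ('dup'): [-1, 7, 7]
Step 4 ('swap'): [-1, 7, 7]

Answer: [-1, 7, 7]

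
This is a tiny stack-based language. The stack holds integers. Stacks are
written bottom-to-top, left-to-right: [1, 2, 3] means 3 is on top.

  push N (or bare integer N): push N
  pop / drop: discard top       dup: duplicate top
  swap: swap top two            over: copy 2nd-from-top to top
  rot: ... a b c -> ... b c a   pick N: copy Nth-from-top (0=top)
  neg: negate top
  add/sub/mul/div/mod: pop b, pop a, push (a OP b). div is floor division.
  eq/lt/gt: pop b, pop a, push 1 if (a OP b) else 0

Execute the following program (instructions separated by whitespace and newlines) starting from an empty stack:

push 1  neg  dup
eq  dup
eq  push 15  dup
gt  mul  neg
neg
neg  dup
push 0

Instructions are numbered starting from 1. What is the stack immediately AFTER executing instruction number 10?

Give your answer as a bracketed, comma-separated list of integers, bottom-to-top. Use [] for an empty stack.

Answer: [0]

Derivation:
Step 1 ('push 1'): [1]
Step 2 ('neg'): [-1]
Step 3 ('dup'): [-1, -1]
Step 4 ('eq'): [1]
Step 5 ('dup'): [1, 1]
Step 6 ('eq'): [1]
Step 7 ('push 15'): [1, 15]
Step 8 ('dup'): [1, 15, 15]
Step 9 ('gt'): [1, 0]
Step 10 ('mul'): [0]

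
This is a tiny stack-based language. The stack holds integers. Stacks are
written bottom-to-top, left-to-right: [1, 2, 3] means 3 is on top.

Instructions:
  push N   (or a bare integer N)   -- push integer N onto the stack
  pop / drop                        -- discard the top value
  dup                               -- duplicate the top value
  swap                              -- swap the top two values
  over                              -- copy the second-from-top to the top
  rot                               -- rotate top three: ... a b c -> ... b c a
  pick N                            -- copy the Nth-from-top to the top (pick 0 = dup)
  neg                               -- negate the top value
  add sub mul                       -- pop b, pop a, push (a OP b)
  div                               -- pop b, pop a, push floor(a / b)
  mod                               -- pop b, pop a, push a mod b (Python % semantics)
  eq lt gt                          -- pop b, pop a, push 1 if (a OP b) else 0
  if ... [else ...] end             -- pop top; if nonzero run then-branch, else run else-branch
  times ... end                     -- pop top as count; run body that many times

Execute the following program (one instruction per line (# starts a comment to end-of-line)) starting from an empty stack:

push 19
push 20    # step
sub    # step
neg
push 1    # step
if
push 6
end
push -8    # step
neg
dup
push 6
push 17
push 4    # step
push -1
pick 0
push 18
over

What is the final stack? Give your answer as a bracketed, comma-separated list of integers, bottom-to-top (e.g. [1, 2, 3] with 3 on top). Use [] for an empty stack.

After 'push 19': [19]
After 'push 20': [19, 20]
After 'sub': [-1]
After 'neg': [1]
After 'push 1': [1, 1]
After 'if': [1]
After 'push 6': [1, 6]
After 'push -8': [1, 6, -8]
After 'neg': [1, 6, 8]
After 'dup': [1, 6, 8, 8]
After 'push 6': [1, 6, 8, 8, 6]
After 'push 17': [1, 6, 8, 8, 6, 17]
After 'push 4': [1, 6, 8, 8, 6, 17, 4]
After 'push -1': [1, 6, 8, 8, 6, 17, 4, -1]
After 'pick 0': [1, 6, 8, 8, 6, 17, 4, -1, -1]
After 'push 18': [1, 6, 8, 8, 6, 17, 4, -1, -1, 18]
After 'over': [1, 6, 8, 8, 6, 17, 4, -1, -1, 18, -1]

Answer: [1, 6, 8, 8, 6, 17, 4, -1, -1, 18, -1]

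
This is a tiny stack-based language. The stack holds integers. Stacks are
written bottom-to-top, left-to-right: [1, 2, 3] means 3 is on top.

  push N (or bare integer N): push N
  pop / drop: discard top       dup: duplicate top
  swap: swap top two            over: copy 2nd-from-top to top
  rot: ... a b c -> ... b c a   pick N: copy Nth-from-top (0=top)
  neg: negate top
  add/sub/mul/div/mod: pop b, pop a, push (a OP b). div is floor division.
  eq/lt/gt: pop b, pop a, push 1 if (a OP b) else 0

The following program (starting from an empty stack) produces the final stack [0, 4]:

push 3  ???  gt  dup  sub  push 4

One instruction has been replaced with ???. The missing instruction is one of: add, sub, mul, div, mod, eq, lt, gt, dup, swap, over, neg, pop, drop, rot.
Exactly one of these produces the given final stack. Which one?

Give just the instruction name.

Stack before ???: [3]
Stack after ???:  [3, 3]
The instruction that transforms [3] -> [3, 3] is: dup

Answer: dup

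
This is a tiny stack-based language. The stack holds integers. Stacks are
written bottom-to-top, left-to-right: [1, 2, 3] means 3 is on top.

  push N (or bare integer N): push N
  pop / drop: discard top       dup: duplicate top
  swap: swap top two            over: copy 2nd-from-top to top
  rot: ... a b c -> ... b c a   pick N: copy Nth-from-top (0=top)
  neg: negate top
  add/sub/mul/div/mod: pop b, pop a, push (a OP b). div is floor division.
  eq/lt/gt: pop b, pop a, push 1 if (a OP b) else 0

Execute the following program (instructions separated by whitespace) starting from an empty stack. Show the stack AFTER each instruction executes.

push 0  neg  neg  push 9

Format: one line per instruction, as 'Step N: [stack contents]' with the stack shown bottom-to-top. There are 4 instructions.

Step 1: [0]
Step 2: [0]
Step 3: [0]
Step 4: [0, 9]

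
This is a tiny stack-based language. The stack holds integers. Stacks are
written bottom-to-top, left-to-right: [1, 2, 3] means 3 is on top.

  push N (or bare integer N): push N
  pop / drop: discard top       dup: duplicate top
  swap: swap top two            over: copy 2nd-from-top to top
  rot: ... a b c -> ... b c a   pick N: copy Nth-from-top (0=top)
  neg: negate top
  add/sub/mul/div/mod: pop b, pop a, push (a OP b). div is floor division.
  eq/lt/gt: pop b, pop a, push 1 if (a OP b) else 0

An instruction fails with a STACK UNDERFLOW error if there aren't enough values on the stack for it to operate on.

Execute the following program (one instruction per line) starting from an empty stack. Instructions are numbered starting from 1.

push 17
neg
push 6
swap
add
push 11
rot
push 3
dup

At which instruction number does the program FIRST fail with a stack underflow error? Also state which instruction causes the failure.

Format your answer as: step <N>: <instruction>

Answer: step 7: rot

Derivation:
Step 1 ('push 17'): stack = [17], depth = 1
Step 2 ('neg'): stack = [-17], depth = 1
Step 3 ('push 6'): stack = [-17, 6], depth = 2
Step 4 ('swap'): stack = [6, -17], depth = 2
Step 5 ('add'): stack = [-11], depth = 1
Step 6 ('push 11'): stack = [-11, 11], depth = 2
Step 7 ('rot'): needs 3 value(s) but depth is 2 — STACK UNDERFLOW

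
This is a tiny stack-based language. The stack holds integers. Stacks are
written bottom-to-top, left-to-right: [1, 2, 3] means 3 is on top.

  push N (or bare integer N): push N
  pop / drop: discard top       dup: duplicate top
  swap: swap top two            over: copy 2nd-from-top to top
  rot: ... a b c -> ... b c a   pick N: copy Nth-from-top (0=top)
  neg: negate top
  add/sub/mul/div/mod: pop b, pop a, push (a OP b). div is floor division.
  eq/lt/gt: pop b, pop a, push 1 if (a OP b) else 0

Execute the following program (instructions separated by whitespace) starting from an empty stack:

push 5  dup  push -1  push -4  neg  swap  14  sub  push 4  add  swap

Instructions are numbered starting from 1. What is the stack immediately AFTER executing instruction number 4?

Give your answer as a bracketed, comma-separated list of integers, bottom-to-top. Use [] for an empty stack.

Answer: [5, 5, -1, -4]

Derivation:
Step 1 ('push 5'): [5]
Step 2 ('dup'): [5, 5]
Step 3 ('push -1'): [5, 5, -1]
Step 4 ('push -4'): [5, 5, -1, -4]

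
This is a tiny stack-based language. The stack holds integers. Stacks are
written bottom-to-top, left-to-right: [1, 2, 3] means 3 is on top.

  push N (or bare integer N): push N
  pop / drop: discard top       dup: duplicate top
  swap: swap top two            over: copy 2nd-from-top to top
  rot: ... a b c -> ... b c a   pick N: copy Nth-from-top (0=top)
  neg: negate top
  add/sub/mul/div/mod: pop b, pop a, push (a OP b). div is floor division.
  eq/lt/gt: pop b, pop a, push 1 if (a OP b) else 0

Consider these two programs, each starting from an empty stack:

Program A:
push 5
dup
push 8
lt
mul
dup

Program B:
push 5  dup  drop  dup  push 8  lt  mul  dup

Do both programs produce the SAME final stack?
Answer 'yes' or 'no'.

Program A trace:
  After 'push 5': [5]
  After 'dup': [5, 5]
  After 'push 8': [5, 5, 8]
  After 'lt': [5, 1]
  After 'mul': [5]
  After 'dup': [5, 5]
Program A final stack: [5, 5]

Program B trace:
  After 'push 5': [5]
  After 'dup': [5, 5]
  After 'drop': [5]
  After 'dup': [5, 5]
  After 'push 8': [5, 5, 8]
  After 'lt': [5, 1]
  After 'mul': [5]
  After 'dup': [5, 5]
Program B final stack: [5, 5]
Same: yes

Answer: yes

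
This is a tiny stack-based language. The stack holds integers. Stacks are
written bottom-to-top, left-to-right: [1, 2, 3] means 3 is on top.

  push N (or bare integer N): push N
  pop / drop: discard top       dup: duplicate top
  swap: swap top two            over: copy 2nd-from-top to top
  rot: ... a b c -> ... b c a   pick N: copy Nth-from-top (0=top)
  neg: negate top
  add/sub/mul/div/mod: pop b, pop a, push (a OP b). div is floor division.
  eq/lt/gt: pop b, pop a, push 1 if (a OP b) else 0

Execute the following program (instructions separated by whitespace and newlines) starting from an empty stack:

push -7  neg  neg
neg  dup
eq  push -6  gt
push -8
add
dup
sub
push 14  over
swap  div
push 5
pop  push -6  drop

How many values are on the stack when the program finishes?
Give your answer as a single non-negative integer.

Answer: 2

Derivation:
After 'push -7': stack = [-7] (depth 1)
After 'neg': stack = [7] (depth 1)
After 'neg': stack = [-7] (depth 1)
After 'neg': stack = [7] (depth 1)
After 'dup': stack = [7, 7] (depth 2)
After 'eq': stack = [1] (depth 1)
After 'push -6': stack = [1, -6] (depth 2)
After 'gt': stack = [1] (depth 1)
After 'push -8': stack = [1, -8] (depth 2)
After 'add': stack = [-7] (depth 1)
After 'dup': stack = [-7, -7] (depth 2)
After 'sub': stack = [0] (depth 1)
After 'push 14': stack = [0, 14] (depth 2)
After 'over': stack = [0, 14, 0] (depth 3)
After 'swap': stack = [0, 0, 14] (depth 3)
After 'div': stack = [0, 0] (depth 2)
After 'push 5': stack = [0, 0, 5] (depth 3)
After 'pop': stack = [0, 0] (depth 2)
After 'push -6': stack = [0, 0, -6] (depth 3)
After 'drop': stack = [0, 0] (depth 2)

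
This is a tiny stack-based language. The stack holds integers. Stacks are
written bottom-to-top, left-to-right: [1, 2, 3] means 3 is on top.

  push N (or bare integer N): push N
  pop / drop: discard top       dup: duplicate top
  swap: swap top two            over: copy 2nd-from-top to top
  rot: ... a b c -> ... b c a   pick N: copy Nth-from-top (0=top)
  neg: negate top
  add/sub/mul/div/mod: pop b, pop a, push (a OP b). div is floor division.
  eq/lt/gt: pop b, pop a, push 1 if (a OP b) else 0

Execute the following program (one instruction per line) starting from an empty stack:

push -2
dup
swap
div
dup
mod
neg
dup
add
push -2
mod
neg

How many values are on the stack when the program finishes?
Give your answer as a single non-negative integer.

Answer: 1

Derivation:
After 'push -2': stack = [-2] (depth 1)
After 'dup': stack = [-2, -2] (depth 2)
After 'swap': stack = [-2, -2] (depth 2)
After 'div': stack = [1] (depth 1)
After 'dup': stack = [1, 1] (depth 2)
After 'mod': stack = [0] (depth 1)
After 'neg': stack = [0] (depth 1)
After 'dup': stack = [0, 0] (depth 2)
After 'add': stack = [0] (depth 1)
After 'push -2': stack = [0, -2] (depth 2)
After 'mod': stack = [0] (depth 1)
After 'neg': stack = [0] (depth 1)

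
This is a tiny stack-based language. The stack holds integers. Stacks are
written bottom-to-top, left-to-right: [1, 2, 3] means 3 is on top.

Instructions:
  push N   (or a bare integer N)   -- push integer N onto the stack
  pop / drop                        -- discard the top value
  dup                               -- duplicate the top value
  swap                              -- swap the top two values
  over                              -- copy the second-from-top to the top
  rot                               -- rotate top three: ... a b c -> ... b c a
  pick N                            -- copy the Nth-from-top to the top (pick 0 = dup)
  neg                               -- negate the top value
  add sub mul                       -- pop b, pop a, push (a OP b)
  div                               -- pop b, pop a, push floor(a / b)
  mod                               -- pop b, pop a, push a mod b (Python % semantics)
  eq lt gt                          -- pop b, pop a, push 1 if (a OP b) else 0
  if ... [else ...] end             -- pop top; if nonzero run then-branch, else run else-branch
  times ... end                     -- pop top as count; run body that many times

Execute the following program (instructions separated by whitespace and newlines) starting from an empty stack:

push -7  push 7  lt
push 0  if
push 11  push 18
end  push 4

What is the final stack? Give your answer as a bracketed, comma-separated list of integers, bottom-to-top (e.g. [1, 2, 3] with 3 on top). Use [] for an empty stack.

Answer: [1, 4]

Derivation:
After 'push -7': [-7]
After 'push 7': [-7, 7]
After 'lt': [1]
After 'push 0': [1, 0]
After 'if': [1]
After 'push 4': [1, 4]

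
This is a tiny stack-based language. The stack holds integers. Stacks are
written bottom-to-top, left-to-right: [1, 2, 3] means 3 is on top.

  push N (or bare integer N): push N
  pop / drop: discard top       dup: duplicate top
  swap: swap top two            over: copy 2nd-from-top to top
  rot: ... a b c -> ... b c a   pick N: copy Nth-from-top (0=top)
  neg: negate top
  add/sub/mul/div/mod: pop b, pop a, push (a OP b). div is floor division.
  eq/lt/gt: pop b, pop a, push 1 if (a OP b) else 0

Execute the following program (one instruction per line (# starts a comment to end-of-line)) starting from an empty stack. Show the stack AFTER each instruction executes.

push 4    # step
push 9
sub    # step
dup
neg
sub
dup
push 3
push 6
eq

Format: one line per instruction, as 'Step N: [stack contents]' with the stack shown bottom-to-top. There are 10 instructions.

Step 1: [4]
Step 2: [4, 9]
Step 3: [-5]
Step 4: [-5, -5]
Step 5: [-5, 5]
Step 6: [-10]
Step 7: [-10, -10]
Step 8: [-10, -10, 3]
Step 9: [-10, -10, 3, 6]
Step 10: [-10, -10, 0]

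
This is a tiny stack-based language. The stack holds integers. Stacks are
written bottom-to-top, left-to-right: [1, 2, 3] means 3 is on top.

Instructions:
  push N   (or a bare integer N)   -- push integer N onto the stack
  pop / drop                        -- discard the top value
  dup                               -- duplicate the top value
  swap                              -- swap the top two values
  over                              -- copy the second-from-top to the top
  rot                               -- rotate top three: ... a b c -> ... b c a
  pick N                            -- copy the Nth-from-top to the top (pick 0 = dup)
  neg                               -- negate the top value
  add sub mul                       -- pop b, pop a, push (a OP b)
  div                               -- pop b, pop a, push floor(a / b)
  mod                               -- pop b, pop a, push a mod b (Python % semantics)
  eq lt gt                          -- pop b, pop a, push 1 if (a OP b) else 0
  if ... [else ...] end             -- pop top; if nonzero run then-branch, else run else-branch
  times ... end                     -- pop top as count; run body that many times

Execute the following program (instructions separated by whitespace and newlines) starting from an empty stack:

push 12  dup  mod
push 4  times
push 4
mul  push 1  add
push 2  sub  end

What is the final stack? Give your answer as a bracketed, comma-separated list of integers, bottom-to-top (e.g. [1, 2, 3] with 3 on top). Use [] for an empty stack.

Answer: [-85]

Derivation:
After 'push 12': [12]
After 'dup': [12, 12]
After 'mod': [0]
After 'push 4': [0, 4]
After 'times': [0]
After 'push 4': [0, 4]
After 'mul': [0]
After 'push 1': [0, 1]
After 'add': [1]
After 'push 2': [1, 2]
After 'sub': [-1]
After 'push 4': [-1, 4]
  ...
After 'push 4': [-5, 4]
After 'mul': [-20]
After 'push 1': [-20, 1]
After 'add': [-19]
After 'push 2': [-19, 2]
After 'sub': [-21]
After 'push 4': [-21, 4]
After 'mul': [-84]
After 'push 1': [-84, 1]
After 'add': [-83]
After 'push 2': [-83, 2]
After 'sub': [-85]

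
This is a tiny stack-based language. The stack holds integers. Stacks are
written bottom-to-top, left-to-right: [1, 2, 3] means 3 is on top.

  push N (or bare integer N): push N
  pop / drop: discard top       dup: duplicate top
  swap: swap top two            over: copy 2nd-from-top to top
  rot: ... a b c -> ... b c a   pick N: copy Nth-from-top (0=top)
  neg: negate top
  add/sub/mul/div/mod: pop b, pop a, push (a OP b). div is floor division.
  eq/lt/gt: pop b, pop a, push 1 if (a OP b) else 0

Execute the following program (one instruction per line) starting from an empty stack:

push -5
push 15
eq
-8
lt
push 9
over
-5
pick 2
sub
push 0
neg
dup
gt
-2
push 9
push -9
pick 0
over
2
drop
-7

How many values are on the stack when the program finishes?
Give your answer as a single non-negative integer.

After 'push -5': stack = [-5] (depth 1)
After 'push 15': stack = [-5, 15] (depth 2)
After 'eq': stack = [0] (depth 1)
After 'push -8': stack = [0, -8] (depth 2)
After 'lt': stack = [0] (depth 1)
After 'push 9': stack = [0, 9] (depth 2)
After 'over': stack = [0, 9, 0] (depth 3)
After 'push -5': stack = [0, 9, 0, -5] (depth 4)
After 'pick 2': stack = [0, 9, 0, -5, 9] (depth 5)
After 'sub': stack = [0, 9, 0, -14] (depth 4)
  ...
After 'dup': stack = [0, 9, 0, -14, 0, 0] (depth 6)
After 'gt': stack = [0, 9, 0, -14, 0] (depth 5)
After 'push -2': stack = [0, 9, 0, -14, 0, -2] (depth 6)
After 'push 9': stack = [0, 9, 0, -14, 0, -2, 9] (depth 7)
After 'push -9': stack = [0, 9, 0, -14, 0, -2, 9, -9] (depth 8)
After 'pick 0': stack = [0, 9, 0, -14, 0, -2, 9, -9, -9] (depth 9)
After 'over': stack = [0, 9, 0, -14, 0, -2, 9, -9, -9, -9] (depth 10)
After 'push 2': stack = [0, 9, 0, -14, 0, -2, 9, -9, -9, -9, 2] (depth 11)
After 'drop': stack = [0, 9, 0, -14, 0, -2, 9, -9, -9, -9] (depth 10)
After 'push -7': stack = [0, 9, 0, -14, 0, -2, 9, -9, -9, -9, -7] (depth 11)

Answer: 11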